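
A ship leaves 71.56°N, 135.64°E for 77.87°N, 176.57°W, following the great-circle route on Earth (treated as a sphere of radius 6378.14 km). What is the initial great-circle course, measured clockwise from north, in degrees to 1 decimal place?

41.6°

Δλ = 47.790° = 0.8341 rad.
y = sin Δλ · cos φ₂ = (0.7407)(0.2101) = 0.1556
x = cos φ₁ sin φ₂ − sin φ₁ cos φ₂ cos Δλ = (0.3163)(0.9777) − (0.9487)(0.2101)(0.6718) = 0.1753
θ = atan2(y, x) = 41.60°, so the bearing is 41.6°.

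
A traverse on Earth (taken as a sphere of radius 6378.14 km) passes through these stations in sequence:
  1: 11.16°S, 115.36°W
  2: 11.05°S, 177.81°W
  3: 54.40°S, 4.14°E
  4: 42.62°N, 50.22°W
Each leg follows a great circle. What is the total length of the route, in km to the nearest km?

31526 km

Leg 1→2: central angle 1.0673 rad, distance 6807.6 km.
Leg 2→3: central angle 1.9989 rad, distance 12749.3 km.
Leg 3→4: central angle 1.8765 rad, distance 11968.7 km.
Total: 6807.6 + 12749.3 + 11968.7 ≈ 31526 km.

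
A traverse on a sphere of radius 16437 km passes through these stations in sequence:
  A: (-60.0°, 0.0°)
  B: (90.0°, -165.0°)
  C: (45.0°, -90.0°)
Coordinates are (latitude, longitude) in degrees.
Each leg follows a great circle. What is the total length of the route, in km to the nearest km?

Leg A→B: central angle 2.6180 rad, distance 43032.0 km.
Leg B→C: central angle 0.7854 rad, distance 12909.6 km.
Total: 43032.0 + 12909.6 ≈ 55942 km.

55942 km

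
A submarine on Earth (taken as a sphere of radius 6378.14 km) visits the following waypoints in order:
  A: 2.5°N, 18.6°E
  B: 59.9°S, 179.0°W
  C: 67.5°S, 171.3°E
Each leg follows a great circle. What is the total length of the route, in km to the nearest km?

Leg A→B: central angle 2.1122 rad, distance 13471.7 km.
Leg B→C: central angle 0.1520 rad, distance 969.4 km.
Total: 13471.7 + 969.4 ≈ 14441 km.

14441 km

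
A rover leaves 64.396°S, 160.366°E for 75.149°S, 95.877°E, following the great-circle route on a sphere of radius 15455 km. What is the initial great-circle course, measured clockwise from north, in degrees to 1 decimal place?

Δλ = -64.489° = -1.1255 rad.
y = sin Δλ · cos φ₂ = (-0.9025)(0.2563) = -0.2313
x = cos φ₁ sin φ₂ − sin φ₁ cos φ₂ cos Δλ = (0.4321)(-0.9666) − (-0.9018)(0.2563)(0.4307) = -0.3182
θ = atan2(y, x) = -143.98°; adding 360° gives 216.0°.

216.0°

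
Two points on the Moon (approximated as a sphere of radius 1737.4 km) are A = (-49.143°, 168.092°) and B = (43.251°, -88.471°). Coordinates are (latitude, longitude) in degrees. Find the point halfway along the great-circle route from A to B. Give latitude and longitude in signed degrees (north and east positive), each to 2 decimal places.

-4.74°, -136.30°

Central angle δ = 2.2510 rad. Interpolating on the sphere with fraction f = 0.5:
P = [sin((1−f)δ)·A + sin(fδ)·B] / sin δ = 1.1609·A + 1.1609·B in Cartesian coordinates,
giving P = (-0.7205, -0.6885, -0.0826), i.e. latitude -4.74°, longitude -136.30°.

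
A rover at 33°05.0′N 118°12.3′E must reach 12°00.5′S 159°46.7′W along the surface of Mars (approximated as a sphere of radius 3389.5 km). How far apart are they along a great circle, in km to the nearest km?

In radians: φ₁ = 0.5774, φ₂ = -0.2096, Δλ = 82.017° = 1.4315 rad.
cos c = sin φ₁ sin φ₂ + cos φ₁ cos φ₂ cos Δλ = (0.5459)(-0.2081) + (0.8379)(0.9781)(0.1389) = 0.00025,
so c = arccos(0.00025) = 1.57054 rad.
Distance = R·c = 3389.5 × 1.5705 ≈ 5323 km.

5323 km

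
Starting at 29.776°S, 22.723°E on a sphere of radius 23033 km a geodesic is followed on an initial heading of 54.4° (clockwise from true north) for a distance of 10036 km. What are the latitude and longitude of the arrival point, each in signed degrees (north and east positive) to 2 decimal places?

Angular distance δ = d/R = 10036/23033 = 0.43572 rad; initial bearing θ = 0.9495 rad.
sin φ₂ = sin φ₁ cos δ + cos φ₁ sin δ cos θ = (-0.4966)(0.9066) + (0.8680)(0.4221)(0.5821) = -0.2370, so φ₂ = -13.71°.
Δλ = atan2(sin θ sin δ cos φ₁, cos δ − sin φ₁ sin φ₂) = atan2(0.2979, 0.7889) = 20.686°.
λ₂ = 22.723° + 20.686° = 43.41°.

-13.71°, 43.41°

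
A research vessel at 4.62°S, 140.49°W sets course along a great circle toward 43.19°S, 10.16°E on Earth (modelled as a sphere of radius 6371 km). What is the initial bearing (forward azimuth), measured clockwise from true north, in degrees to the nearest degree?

With φ₁ = -0.0806, φ₂ = -0.7538, Δλ = 2.6293 rad, the forward-azimuth formula gives
θ = atan2( sin Δλ cos φ₂ , cos φ₁ sin φ₂ − sin φ₁ cos φ₂ cos Δλ ) = atan2(0.3574, -0.7334) = 154.02°.
So the initial bearing is 154°.

154°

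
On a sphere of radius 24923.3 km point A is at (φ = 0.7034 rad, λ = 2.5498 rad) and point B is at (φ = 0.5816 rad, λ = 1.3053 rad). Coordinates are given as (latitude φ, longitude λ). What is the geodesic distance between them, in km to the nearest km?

24347 km

Let φ₁ = 0.7034 rad, φ₂ = 0.5816 rad, and Δλ = -1.2445 rad.
cos c = sin φ₁ sin φ₂ + cos φ₁ cos φ₂ cos Δλ = (0.6468)(0.5494) + (0.7626)(0.8356)(0.3205) = 0.55960,
so c = arccos(0.55960) = 0.97689 rad.
Distance = R·c = 24923.3 × 0.9769 ≈ 24347 km.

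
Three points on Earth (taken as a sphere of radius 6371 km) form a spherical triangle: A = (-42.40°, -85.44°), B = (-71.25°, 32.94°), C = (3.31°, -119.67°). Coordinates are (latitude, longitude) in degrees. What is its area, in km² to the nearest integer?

12880319 km²

Side lengths (central angles): a = 1.9173, b = 0.9636, c = 1.0173 rad; semiperimeter s = 1.9491.
By l'Huilier's theorem, tan(E/4) = √[tan(s/2) tan((s−a)/2) tan((s−b)/2) tan((s−c)/2)], giving spherical excess E = 0.3173 rad.
Area = E·R² = 0.3173 × (6371)² ≈ 12880319 km².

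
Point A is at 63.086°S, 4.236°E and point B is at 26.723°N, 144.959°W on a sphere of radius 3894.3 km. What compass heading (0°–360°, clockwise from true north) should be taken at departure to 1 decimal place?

Δλ = -149.195° = -2.6039 rad.
y = sin Δλ · cos φ₂ = (-0.5121)(0.8932) = -0.4574
x = cos φ₁ sin φ₂ − sin φ₁ cos φ₂ cos Δλ = (0.4527)(0.4497) − (-0.8917)(0.8932)(-0.8589) = -0.4805
θ = atan2(y, x) = -136.41°; adding 360° gives 223.6°.

223.6°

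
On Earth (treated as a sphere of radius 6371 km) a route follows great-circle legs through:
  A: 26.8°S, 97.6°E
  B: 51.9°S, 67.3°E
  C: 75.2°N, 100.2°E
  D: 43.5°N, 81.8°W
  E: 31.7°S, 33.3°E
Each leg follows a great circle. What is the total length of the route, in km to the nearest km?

39215 km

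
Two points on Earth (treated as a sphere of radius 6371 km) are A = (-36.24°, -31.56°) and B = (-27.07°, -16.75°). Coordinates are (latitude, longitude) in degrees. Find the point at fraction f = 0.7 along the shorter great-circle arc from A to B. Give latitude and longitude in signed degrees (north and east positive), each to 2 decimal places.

-29.99°, -20.89°

The central angle between A and B is δ = 0.2715 rad.
With f = 0.7, the slerp weights are sin((1−f)δ)/sin δ = 0.3034 and sin(fδ)/sin δ = 0.7044.
Weighted sum of the unit vectors: (0.3034)·(0.6873,-0.4221,-0.5912) + (0.7044)·(0.8527,-0.2566,-0.4551) = (0.8091, -0.3088, -0.4999).
Converting back: φ = atan2(z, √(x²+y²)) = -29.99°, λ = atan2(y, x) = -20.89°.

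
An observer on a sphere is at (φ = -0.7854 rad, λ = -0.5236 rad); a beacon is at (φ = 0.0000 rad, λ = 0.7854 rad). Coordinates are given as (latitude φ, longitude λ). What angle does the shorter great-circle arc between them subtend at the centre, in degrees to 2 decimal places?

Let φ₁ = -0.7854 rad, φ₂ = 0.0000 rad, and Δλ = 1.3090 rad.
cos c = sin φ₁ sin φ₂ + cos φ₁ cos φ₂ cos Δλ = (-0.7071)(0.0000) + (0.7071)(1.0000)(0.2588) = 0.18301,
so c = arccos(0.18301) = 1.38675 rad.
So the angular separation is 79.45°.

79.45°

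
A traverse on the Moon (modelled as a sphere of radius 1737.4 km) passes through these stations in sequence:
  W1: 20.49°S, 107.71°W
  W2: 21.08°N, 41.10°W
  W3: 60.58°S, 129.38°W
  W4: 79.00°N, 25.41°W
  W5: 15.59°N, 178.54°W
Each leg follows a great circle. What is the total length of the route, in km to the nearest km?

Leg W1→W2: central angle 1.3479 rad, distance 2341.8 km.
Leg W2→W3: central angle 1.8750 rad, distance 3257.6 km.
Leg W3→W4: central angle 2.6418 rad, distance 4589.8 km.
Leg W4→W5: central angle 1.4708 rad, distance 2555.3 km.
Total: 2341.8 + 3257.6 + 4589.8 + 2555.3 ≈ 12745 km.

12745 km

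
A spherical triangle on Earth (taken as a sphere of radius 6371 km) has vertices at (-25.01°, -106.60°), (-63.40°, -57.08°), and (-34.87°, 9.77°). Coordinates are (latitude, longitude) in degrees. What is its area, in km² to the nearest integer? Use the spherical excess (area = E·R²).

Side lengths (central angles): a = 0.8558, b = 1.6595, c = 0.8744 rad; semiperimeter s = 1.6948.
By l'Huilier's theorem, tan(E/4) = √[tan(s/2) tan((s−a)/2) tan((s−b)/2) tan((s−c)/2)], giving spherical excess E = 0.2490 rad.
Area = E·R² = 0.2490 × (6371)² ≈ 10106338 km².

10106338 km²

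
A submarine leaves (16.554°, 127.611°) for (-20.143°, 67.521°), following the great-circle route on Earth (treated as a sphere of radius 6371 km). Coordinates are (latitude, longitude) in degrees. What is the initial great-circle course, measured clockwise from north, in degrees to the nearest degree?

With φ₁ = 0.2889, φ₂ = -0.3516, Δλ = -1.0488 rad, the forward-azimuth formula gives
θ = atan2( sin Δλ cos φ₂ , cos φ₁ sin φ₂ − sin φ₁ cos φ₂ cos Δλ ) = atan2(-0.8138, -0.4635) = -119.66°.
Adding 360° brings this into [0°, 360°): 240°.

240°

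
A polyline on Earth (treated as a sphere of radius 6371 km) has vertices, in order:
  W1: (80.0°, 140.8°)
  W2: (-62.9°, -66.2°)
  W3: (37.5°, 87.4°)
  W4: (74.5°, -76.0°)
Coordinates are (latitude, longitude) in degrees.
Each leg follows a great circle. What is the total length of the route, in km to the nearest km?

42110 km

Leg W1→W2: central angle 2.8151 rad, distance 17935.0 km.
Leg W2→W3: central angle 2.6172 rad, distance 16674.4 km.
Leg W3→W4: central angle 1.1773 rad, distance 7500.4 km.
Total: 17935.0 + 16674.4 + 7500.4 ≈ 42110 km.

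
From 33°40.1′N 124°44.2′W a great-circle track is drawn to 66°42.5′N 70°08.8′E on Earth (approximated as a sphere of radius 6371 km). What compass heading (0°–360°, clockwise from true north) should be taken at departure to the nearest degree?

354°

With φ₁ = 0.5876, φ₂ = 1.1643, Δλ = -2.8818 rad, the forward-azimuth formula gives
θ = atan2( sin Δλ cos φ₂ , cos φ₁ sin φ₂ − sin φ₁ cos φ₂ cos Δλ ) = atan2(-0.1016, 0.9763) = -5.94°.
Adding 360° brings this into [0°, 360°): 354°.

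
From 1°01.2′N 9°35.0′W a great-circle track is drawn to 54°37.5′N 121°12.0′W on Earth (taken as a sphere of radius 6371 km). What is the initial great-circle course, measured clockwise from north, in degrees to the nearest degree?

327°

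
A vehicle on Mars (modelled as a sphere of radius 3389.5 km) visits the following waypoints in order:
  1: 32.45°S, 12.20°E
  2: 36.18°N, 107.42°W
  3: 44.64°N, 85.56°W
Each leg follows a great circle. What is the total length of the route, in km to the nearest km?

8838 km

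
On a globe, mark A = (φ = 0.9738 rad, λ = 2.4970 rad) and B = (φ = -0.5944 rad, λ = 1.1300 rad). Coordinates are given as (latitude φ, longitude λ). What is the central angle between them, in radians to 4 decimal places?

1.9486 rad

With latitudes φ₁ = 55.795°, φ₂ = -34.057° and longitude difference Δλ = -78.323°:
Haversine: a = sin²(Δφ/2) + cos φ₁ cos φ₂ sin²(Δλ/2) = 0.4987 + (0.5622)(0.8285)(0.3988) = 0.68444.
Central angle c = 2·arcsin(√a) = 1.94860 rad.
So the angular separation is 1.9486 rad.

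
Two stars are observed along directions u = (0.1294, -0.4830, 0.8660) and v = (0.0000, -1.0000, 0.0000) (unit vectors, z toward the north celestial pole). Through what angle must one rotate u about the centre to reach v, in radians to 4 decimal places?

1.0667 rad

u·v = 0.4830; |u| = 1.0000, |v| = 1.0000.
cos θ = (u·v)/(|u||v|) = 0.4830, so θ = 1.0667 rad.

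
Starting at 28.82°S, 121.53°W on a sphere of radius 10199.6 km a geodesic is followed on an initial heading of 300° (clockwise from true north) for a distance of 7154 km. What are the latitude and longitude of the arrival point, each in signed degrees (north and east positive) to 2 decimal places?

-4.91°, -155.65°

Angular distance δ = d/R = 7154/10199.6 = 0.70140 rad; initial bearing θ = 5.2360 rad.
sin φ₂ = sin φ₁ cos δ + cos φ₁ sin δ cos θ = (-0.4821)(0.7639) + (0.8761)(0.6453)(0.5000) = -0.0856, so φ₂ = -4.91°.
Δλ = atan2(sin θ sin δ cos φ₁, cos δ − sin φ₁ sin φ₂) = atan2(-0.4896, 0.7227) = -34.118°.
λ₂ = -121.530° − 34.118° = -155.65°.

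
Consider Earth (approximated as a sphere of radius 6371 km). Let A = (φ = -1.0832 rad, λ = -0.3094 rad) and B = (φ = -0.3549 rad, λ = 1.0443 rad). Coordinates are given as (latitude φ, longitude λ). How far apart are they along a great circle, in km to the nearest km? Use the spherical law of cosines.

With latitudes φ₁ = -62.063°, φ₂ = -20.334° and longitude difference Δλ = 77.561°:
cos c = sin φ₁ sin φ₂ + cos φ₁ cos φ₂ cos Δλ = (-0.8835)(-0.3475) + (0.4685)(0.9377)(0.2154) = 0.40162,
so c = arccos(0.40162) = 1.15751 rad.
Distance = R·c = 6371 × 1.1575 ≈ 7374 km.

7374 km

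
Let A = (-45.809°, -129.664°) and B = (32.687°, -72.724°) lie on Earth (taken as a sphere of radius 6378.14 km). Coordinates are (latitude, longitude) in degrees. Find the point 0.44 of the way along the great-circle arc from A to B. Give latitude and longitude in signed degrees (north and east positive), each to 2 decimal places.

Central angle δ = 1.6380 rad. Interpolating on the sphere with fraction f = 0.44:
P = [sin((1−f)δ)·A + sin(fδ)·B] / sin δ = 0.7958·A + 0.6614·B in Cartesian coordinates,
giving P = (-0.1887, -0.9586, -0.2134), i.e. latitude -12.32°, longitude -101.14°.

-12.32°, -101.14°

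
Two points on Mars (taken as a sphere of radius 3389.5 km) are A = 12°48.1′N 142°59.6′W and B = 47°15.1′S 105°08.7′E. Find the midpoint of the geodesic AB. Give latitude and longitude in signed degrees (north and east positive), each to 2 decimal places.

Central angle δ = 1.9924 rad. Interpolating on the sphere with fraction f = 0.5:
P = [sin((1−f)δ)·A + sin(fδ)·B] / sin δ = 0.9199·A + 0.9199·B in Cartesian coordinates,
giving P = (-0.8795, 0.0628, -0.4717), i.e. latitude -28.15°, longitude 175.92°.

-28.15°, 175.92°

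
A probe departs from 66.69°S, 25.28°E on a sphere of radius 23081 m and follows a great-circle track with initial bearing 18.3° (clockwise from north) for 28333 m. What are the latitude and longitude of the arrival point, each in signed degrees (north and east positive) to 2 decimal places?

2.56°, 42.50°

Angular distance δ = d/R = 28333/23081 = 1.22755 rad; initial bearing θ = 0.3194 rad.
sin φ₂ = sin φ₁ cos δ + cos φ₁ sin δ cos θ = (-0.9184)(0.3365) + (0.3957)(0.9417)(0.9494) = 0.0447, so φ₂ = 2.56°.
Δλ = atan2(sin θ sin δ cos φ₁, cos δ − sin φ₁ sin φ₂) = atan2(0.1170, 0.3776) = 17.216°.
λ₂ = 25.280° + 17.216° = 42.50°.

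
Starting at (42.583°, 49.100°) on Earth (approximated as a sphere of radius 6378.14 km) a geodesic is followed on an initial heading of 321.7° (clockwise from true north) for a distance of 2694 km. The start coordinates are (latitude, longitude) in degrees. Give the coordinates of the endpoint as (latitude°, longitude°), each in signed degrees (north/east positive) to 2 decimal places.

Angular distance δ = d/R = 2694/6378.14 = 0.42238 rad; initial bearing θ = 5.6147 rad.
sin φ₂ = sin φ₁ cos δ + cos φ₁ sin δ cos θ = (0.6767)(0.9121) + (0.7363)(0.4099)(0.7848) = 0.8541, so φ₂ = 58.66°.
Δλ = atan2(sin θ sin δ cos φ₁, cos δ − sin φ₁ sin φ₂) = atan2(-0.1871, 0.3342) = -29.237°.
λ₂ = 49.100° − 29.237° = 19.86°.

58.66°, 19.86°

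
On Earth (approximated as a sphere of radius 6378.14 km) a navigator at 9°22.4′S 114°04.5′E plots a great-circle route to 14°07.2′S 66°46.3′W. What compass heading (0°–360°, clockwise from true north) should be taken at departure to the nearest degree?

178°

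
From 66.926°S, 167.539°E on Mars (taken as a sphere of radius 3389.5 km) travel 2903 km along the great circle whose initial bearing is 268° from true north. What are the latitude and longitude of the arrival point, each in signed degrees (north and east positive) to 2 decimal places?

Angular distance δ = d/R = 2903/3389.5 = 0.85647 rad; initial bearing θ = 4.6775 rad.
sin φ₂ = sin φ₁ cos δ + cos φ₁ sin δ cos θ = (-0.9200)(0.6551) + (0.3919)(0.7555)(-0.0349) = -0.6130, so φ₂ = -37.81°.
Δλ = atan2(sin θ sin δ cos φ₁, cos δ − sin φ₁ sin φ₂) = atan2(-0.2959, 0.0911) = -72.886°.
λ₂ = 167.539° − 72.886° = 94.65°.

-37.81°, 94.65°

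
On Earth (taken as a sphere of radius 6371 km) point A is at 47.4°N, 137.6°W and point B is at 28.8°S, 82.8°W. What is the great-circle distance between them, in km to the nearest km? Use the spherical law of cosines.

10088 km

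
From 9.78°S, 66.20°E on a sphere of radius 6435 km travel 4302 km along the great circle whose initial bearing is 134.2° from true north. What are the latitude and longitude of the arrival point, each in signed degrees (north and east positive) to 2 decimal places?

-34.00°, 98.61°

Angular distance δ = d/R = 4302/6435 = 0.66853 rad; initial bearing θ = 2.3422 rad.
sin φ₂ = sin φ₁ cos δ + cos φ₁ sin δ cos θ = (-0.1699)(0.7847) + (0.9855)(0.6198)(-0.6972) = -0.5591, so φ₂ = -34.00°.
Δλ = atan2(sin θ sin δ cos φ₁, cos δ − sin φ₁ sin φ₂) = atan2(0.4379, 0.6898) = 32.410°.
λ₂ = 66.200° + 32.410° = 98.61°.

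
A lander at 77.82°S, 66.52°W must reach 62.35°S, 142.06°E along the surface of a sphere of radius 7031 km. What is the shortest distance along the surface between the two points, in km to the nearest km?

In radians: φ₁ = -1.3582, φ₂ = -1.0882, Δλ = -151.420° = -2.6428 rad.
cos c = sin φ₁ sin φ₂ + cos φ₁ cos φ₂ cos Δλ = (-0.9775)(-0.8858) + (0.2110)(0.4641)(-0.8782) = 0.77988,
so c = arccos(0.77988) = 0.67632 rad.
Distance = R·c = 7031 × 0.6763 ≈ 4755 km.

4755 km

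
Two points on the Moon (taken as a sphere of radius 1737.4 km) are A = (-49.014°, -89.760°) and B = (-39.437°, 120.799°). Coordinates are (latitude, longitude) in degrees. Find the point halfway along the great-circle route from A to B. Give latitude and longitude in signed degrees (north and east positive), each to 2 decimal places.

-74.22°, 178.90°

Central angle δ = 1.5275 rad. Interpolating on the sphere with fraction f = 0.5:
P = [sin((1−f)δ)·A + sin(fδ)·B] / sin δ = 0.6923·A + 0.6923·B in Cartesian coordinates,
giving P = (-0.2719, 0.0052, -0.9623), i.e. latitude -74.22°, longitude 178.90°.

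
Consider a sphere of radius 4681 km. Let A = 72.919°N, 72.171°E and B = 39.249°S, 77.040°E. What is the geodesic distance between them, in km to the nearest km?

9168 km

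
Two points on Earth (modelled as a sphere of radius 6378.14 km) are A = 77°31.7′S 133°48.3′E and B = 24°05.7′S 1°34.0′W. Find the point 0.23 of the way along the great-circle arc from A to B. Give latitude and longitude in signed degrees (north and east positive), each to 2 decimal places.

Central angle δ = 1.3095 rad. Interpolating on the sphere with fraction f = 0.23:
P = [sin((1−f)δ)·A + sin(fδ)·B] / sin δ = 0.8757·A + 0.3071·B in Cartesian coordinates,
giving P = (0.1493, 0.1288, -0.9804), i.e. latitude -78.63°, longitude 40.78°.

-78.63°, 40.78°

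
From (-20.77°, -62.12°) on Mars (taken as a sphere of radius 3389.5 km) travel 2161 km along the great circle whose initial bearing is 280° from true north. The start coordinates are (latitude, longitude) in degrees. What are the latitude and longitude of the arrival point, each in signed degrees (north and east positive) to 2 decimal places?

Angular distance δ = d/R = 2161/3389.5 = 0.63756 rad; initial bearing θ = 4.8869 rad.
sin φ₂ = sin φ₁ cos δ + cos φ₁ sin δ cos θ = (-0.3546)(0.8036) + (0.9350)(0.5952)(0.1736) = -0.1883, so φ₂ = -10.85°.
Δλ = atan2(sin θ sin δ cos φ₁, cos δ − sin φ₁ sin φ₂) = atan2(-0.5481, 0.7368) = -36.646°.
λ₂ = -62.120° − 36.646° = -98.77°.

-10.85°, -98.77°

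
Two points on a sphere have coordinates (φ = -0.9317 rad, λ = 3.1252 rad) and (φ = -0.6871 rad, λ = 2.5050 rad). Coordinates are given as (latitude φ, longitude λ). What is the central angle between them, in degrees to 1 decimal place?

Let φ₁ = -0.9317 rad, φ₂ = -0.6871 rad, and Δλ = -0.6202 rad.
cos c = sin φ₁ sin φ₂ + cos φ₁ cos φ₂ cos Δλ = (-0.8026)(-0.6343) + (0.5965)(0.7731)(0.8138) = 0.88436,
so c = arccos(0.88436) = 0.48568 rad.
So the angular separation is 27.8°.

27.8°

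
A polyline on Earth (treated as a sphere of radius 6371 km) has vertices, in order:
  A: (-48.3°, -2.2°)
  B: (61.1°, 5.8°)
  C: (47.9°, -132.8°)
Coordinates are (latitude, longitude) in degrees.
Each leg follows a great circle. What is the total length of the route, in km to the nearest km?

19526 km

Leg A→B: central angle 1.9127 rad, distance 12185.9 km.
Leg B→C: central angle 1.1521 rad, distance 7340.3 km.
Total: 12185.9 + 7340.3 ≈ 19526 km.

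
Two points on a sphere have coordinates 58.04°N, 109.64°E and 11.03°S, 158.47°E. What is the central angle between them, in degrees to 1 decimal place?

With latitudes φ₁ = 58.040°, φ₂ = -11.030° and longitude difference Δλ = 48.830°:
Haversine: a = sin²(Δφ/2) + cos φ₁ cos φ₂ sin²(Δλ/2) = 0.3214 + (0.5293)(0.9815)(0.1709) = 0.41015.
Central angle c = 2·arcsin(√a) = 1.39012 rad.
So the angular separation is 79.6°.

79.6°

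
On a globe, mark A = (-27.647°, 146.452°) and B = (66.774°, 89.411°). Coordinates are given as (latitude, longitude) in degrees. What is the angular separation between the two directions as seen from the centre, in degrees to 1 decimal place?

Let φ₁ = -0.4825 rad, φ₂ = 1.1654 rad, and Δλ = -0.9956 rad.
Haversine: a = sin²(Δφ/2) + cos φ₁ cos φ₂ sin²(Δλ/2) = 0.5385 + (0.8858)(0.3944)(0.2280) = 0.61818.
Central angle c = 2·arcsin(√a) = 1.80942 rad.
So the angular separation is 103.7°.

103.7°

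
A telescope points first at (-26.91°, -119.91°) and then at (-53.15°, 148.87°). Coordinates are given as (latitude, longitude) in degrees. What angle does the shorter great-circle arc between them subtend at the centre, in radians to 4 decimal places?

1.2124 rad

In radians: φ₁ = -0.4697, φ₂ = -0.9276, Δλ = -91.220° = -1.5921 rad.
Haversine: a = sin²(Δφ/2) + cos φ₁ cos φ₂ sin²(Δλ/2) = 0.0515 + (0.8917)(0.5997)(0.5106) = 0.32461.
Central angle c = 2·arcsin(√a) = 1.21239 rad.
So the angular separation is 1.2124 rad.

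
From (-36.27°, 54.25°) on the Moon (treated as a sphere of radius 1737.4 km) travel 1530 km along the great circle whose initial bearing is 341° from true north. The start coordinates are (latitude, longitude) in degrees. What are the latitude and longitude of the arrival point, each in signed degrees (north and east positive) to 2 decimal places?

Angular distance δ = d/R = 1530/1737.4 = 0.88063 rad; initial bearing θ = 5.9516 rad.
sin φ₂ = sin φ₁ cos δ + cos φ₁ sin δ cos θ = (-0.5916)(0.6367) + (0.8062)(0.7711)(0.9455) = 0.2112, so φ₂ = 12.19°.
Δλ = atan2(sin θ sin δ cos φ₁, cos δ − sin φ₁ sin φ₂) = atan2(-0.2024, 0.7616) = -14.883°.
λ₂ = 54.250° − 14.883° = 39.37°.

12.19°, 39.37°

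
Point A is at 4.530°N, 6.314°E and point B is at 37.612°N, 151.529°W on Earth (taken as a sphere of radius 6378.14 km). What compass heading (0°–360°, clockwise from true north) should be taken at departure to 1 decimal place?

335.9°

Δλ = -157.843° = -2.7549 rad.
y = sin Δλ · cos φ₂ = (-0.3771)(0.7922) = -0.2988
x = cos φ₁ sin φ₂ − sin φ₁ cos φ₂ cos Δλ = (0.9969)(0.6103) − (0.0790)(0.7922)(-0.9262) = 0.6664
θ = atan2(y, x) = -24.15°; adding 360° gives 335.9°.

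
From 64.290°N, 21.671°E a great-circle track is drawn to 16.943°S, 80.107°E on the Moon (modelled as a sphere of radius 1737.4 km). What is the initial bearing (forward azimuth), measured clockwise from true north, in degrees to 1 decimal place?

Δλ = 58.436° = 1.0199 rad.
y = sin Δλ · cos φ₂ = (0.8521)(0.9566) = 0.8151
x = cos φ₁ sin φ₂ − sin φ₁ cos φ₂ cos Δλ = (0.4338)(-0.2914) − (0.9010)(0.9566)(0.5235) = -0.5776
θ = atan2(y, x) = 125.32°, so the bearing is 125.3°.

125.3°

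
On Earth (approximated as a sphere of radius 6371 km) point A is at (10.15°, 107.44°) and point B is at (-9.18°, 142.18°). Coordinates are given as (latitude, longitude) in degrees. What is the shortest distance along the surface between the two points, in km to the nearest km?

4404 km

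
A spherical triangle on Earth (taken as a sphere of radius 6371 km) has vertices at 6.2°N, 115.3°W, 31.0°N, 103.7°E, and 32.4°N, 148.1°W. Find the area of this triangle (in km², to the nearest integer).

Side lengths (central angles): a = 1.5209, b = 0.7022, c = 2.2226 rad; semiperimeter s = 2.2228.
By l'Huilier's theorem, tan(E/4) = √[tan(s/2) tan((s−a)/2) tan((s−b)/2) tan((s−c)/2)], giving spherical excess E = 0.0350 rad.
Area = E·R² = 0.0350 × (6371)² ≈ 1418627 km².

1418627 km²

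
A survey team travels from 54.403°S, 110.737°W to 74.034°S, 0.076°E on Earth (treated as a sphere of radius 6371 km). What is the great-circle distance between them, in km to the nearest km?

4842 km

In radians: φ₁ = -0.9495, φ₂ = -1.2921, Δλ = 110.813° = 1.9341 rad.
Haversine: a = sin²(Δφ/2) + cos φ₁ cos φ₂ sin²(Δλ/2) = 0.0291 + (0.5821)(0.2751)(0.6777) = 0.13756.
Central angle c = 2·arcsin(√a) = 0.75994 rad.
Distance = R·c = 6371 × 0.7599 ≈ 4842 km.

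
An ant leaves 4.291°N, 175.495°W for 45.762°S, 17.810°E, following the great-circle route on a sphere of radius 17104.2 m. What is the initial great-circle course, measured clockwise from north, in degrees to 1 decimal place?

With φ₁ = 0.0749, φ₂ = -0.7987, Δλ = -2.9094 rad, the forward-azimuth formula gives
θ = atan2( sin Δλ cos φ₂ , cos φ₁ sin φ₂ − sin φ₁ cos φ₂ cos Δλ ) = atan2(-0.1606, -0.6636) = -166.40°.
Adding 360° brings this into [0°, 360°): 193.6°.

193.6°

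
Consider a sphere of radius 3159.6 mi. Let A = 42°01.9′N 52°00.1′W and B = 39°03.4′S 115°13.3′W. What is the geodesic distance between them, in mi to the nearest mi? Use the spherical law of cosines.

Let φ₁ = 0.7336 rad, φ₂ = -0.6817 rad, and Δλ = -1.1034 rad.
cos c = sin φ₁ sin φ₂ + cos φ₁ cos φ₂ cos Δλ = (0.6695)(-0.6301) + (0.7428)(0.7765)(0.4506) = -0.16199,
so c = arccos(-0.16199) = 1.73351 rad.
Distance = R·c = 3159.6 × 1.7335 ≈ 5477 mi.

5477 mi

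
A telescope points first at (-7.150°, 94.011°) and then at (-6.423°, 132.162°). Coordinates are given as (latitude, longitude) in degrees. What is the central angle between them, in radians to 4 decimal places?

0.6611 rad

With latitudes φ₁ = -7.150°, φ₂ = -6.423° and longitude difference Δλ = 38.151°:
Haversine: a = sin²(Δφ/2) + cos φ₁ cos φ₂ sin²(Δλ/2) = 0.0000 + (0.9922)(0.9937)(0.1068) = 0.10535.
Central angle c = 2·arcsin(√a) = 0.66113 rad.
So the angular separation is 0.6611 rad.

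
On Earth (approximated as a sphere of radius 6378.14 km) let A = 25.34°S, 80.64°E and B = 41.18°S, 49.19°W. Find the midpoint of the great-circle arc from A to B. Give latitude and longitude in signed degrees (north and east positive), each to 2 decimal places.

Central angle δ = 1.7253 rad. Interpolating on the sphere with fraction f = 0.5:
P = [sin((1−f)δ)·A + sin(fδ)·B] / sin δ = 0.7687·A + 0.7687·B in Cartesian coordinates,
giving P = (0.4911, 0.2476, -0.8352), i.e. latitude -56.63°, longitude 26.75°.

-56.63°, 26.75°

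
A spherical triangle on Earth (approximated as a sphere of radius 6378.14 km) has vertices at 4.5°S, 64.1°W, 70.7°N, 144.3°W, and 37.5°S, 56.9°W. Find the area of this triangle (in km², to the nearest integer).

Side lengths (central angles): a = 2.1684, b = 0.5873, c = 1.5888 rad; semiperimeter s = 2.1722.
By l'Huilier's theorem, tan(E/4) = √[tan(s/2) tan((s−a)/2) tan((s−b)/2) tan((s−c)/2)], giving spherical excess E = 0.1333 rad.
Area = E·R² = 0.1333 × (6378.14)² ≈ 5422217 km².

5422217 km²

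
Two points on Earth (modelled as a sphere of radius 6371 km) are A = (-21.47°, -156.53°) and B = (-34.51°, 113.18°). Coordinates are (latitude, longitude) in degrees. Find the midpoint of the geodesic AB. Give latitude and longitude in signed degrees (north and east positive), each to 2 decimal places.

Central angle δ = 1.3659 rad. Interpolating on the sphere with fraction f = 0.5:
P = [sin((1−f)δ)·A + sin(fδ)·B] / sin δ = 0.6446·A + 0.6446·B in Cartesian coordinates,
giving P = (-0.7593, 0.2494, -0.6011), i.e. latitude -36.95°, longitude 161.82°.

-36.95°, 161.82°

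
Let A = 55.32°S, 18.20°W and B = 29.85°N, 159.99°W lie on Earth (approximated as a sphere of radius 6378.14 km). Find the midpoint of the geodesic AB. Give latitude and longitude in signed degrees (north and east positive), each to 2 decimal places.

-30.63°, -120.04°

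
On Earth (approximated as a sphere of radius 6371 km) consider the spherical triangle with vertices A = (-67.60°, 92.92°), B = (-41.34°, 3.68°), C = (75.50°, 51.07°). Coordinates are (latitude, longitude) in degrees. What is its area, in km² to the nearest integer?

Side lengths (central angles): a = 2.1086, b = 2.5393, c = 0.9091 rad; semiperimeter s = 2.7785.
By l'Huilier's theorem, tan(E/4) = √[tan(s/2) tan((s−a)/2) tan((s−b)/2) tan((s−c)/2)], giving spherical excess E = 2.0279 rad.
Area = E·R² = 2.0279 × (6371)² ≈ 82312704 km².

82312704 km²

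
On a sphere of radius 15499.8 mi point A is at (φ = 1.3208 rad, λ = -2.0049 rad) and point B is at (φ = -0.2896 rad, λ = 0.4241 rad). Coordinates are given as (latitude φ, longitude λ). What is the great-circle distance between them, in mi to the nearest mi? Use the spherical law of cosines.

31688 mi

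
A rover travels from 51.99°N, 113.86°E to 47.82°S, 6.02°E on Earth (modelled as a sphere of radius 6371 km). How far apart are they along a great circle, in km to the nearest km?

15042 km

Let φ₁ = 0.9074 rad, φ₂ = -0.8346 rad, and Δλ = -1.8822 rad.
cos c = sin φ₁ sin φ₂ + cos φ₁ cos φ₂ cos Δλ = (0.7879)(-0.7410) + (0.6158)(0.6715)(-0.3064) = -0.71054,
so c = arccos(-0.71054) = 2.36107 rad.
Distance = R·c = 6371 × 2.3611 ≈ 15042 km.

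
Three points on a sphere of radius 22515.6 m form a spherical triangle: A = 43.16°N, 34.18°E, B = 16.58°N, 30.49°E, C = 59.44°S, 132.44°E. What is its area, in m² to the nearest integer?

284086907 m²

Side lengths (central angles): a = 1.9248, b = 2.2683, c = 0.4671 rad; semiperimeter s = 2.3301.
By l'Huilier's theorem, tan(E/4) = √[tan(s/2) tan((s−a)/2) tan((s−b)/2) tan((s−c)/2)], giving spherical excess E = 0.5604 rad.
Area = E·R² = 0.5604 × (22515.6)² ≈ 284086907 m².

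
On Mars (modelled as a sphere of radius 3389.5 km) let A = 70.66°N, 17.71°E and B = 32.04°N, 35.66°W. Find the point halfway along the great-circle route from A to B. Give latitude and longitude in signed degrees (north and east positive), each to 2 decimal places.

Central angle δ = 0.8392 rad. Interpolating on the sphere with fraction f = 0.5:
P = [sin((1−f)δ)·A + sin(fδ)·B] / sin δ = 0.5475·A + 0.5475·B in Cartesian coordinates,
giving P = (0.5498, -0.2154, 0.8070), i.e. latitude 53.81°, longitude -21.39°.

53.81°, -21.39°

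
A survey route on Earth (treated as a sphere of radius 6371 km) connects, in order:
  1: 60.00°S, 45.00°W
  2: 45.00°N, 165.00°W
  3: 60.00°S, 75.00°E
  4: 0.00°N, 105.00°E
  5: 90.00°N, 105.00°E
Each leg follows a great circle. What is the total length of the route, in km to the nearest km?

48765 km

Leg 1→2: central angle 2.4802 rad, distance 15801.5 km.
Leg 2→3: central angle 2.4802 rad, distance 15801.5 km.
Leg 3→4: central angle 1.1230 rad, distance 7154.4 km.
Leg 4→5: central angle 1.5708 rad, distance 10007.5 km.
Total: 15801.5 + 15801.5 + 7154.4 + 10007.5 ≈ 48765 km.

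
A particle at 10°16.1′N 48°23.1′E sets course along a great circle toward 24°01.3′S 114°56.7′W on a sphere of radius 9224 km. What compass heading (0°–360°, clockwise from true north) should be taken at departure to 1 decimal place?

227.0°

With φ₁ = 0.1792, φ₂ = -0.4193, Δλ = -2.8506 rad, the forward-azimuth formula gives
θ = atan2( sin Δλ cos φ₂ , cos φ₁ sin φ₂ − sin φ₁ cos φ₂ cos Δλ ) = atan2(-0.2620, -0.2446) = -133.03°.
Adding 360° brings this into [0°, 360°): 227.0°.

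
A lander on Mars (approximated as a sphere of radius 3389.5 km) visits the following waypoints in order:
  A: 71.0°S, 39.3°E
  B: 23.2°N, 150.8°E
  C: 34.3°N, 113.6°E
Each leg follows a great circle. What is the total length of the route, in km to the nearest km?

Leg A→B: central angle 2.0739 rad, distance 7029.5 km.
Leg B→C: central angle 0.5974 rad, distance 2024.9 km.
Total: 7029.5 + 2024.9 ≈ 9054 km.

9054 km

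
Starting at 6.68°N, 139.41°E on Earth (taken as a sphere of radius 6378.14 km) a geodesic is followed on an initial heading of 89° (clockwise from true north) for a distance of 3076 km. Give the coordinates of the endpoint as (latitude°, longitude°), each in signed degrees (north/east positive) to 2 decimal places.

6.38°, 167.22°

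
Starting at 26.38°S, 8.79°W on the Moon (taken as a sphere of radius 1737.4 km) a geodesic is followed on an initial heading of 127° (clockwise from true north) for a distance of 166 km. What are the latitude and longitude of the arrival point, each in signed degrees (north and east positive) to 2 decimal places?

-29.59°, -3.76°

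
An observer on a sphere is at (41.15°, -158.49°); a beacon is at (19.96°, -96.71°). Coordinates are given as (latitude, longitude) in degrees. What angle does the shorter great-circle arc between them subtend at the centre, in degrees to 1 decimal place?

Let φ₁ = 0.7182 rad, φ₂ = 0.3484 rad, and Δλ = 1.0783 rad.
cos c = sin φ₁ sin φ₂ + cos φ₁ cos φ₂ cos Δλ = (0.6580)(0.3414) + (0.7530)(0.9399)(0.4729) = 0.55930,
so c = arccos(0.55930) = 0.97726 rad.
So the angular separation is 56.0°.

56.0°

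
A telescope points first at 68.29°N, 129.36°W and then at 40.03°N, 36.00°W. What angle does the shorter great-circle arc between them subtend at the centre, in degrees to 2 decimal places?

54.48°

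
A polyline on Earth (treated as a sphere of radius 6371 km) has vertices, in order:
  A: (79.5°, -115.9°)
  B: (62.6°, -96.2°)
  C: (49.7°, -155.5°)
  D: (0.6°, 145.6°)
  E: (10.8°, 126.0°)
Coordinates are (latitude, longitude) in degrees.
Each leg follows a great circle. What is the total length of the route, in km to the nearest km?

Leg A→B: central angle 0.3114 rad, distance 1983.9 km.
Leg B→C: central angle 0.5933 rad, distance 3780.2 km.
Leg C→D: central angle 1.2217 rad, distance 7783.4 km.
Leg D→E: central angle 0.3837 rad, distance 2444.6 km.
Total: 1983.9 + 3780.2 + 7783.4 + 2444.6 ≈ 15992 km.

15992 km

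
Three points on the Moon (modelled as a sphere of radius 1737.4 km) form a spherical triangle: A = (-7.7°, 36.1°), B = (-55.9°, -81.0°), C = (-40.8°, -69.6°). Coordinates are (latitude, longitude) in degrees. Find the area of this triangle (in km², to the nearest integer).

Side lengths (central angles): a = 0.2940, b = 1.6865, c = 1.7134 rad; semiperimeter s = 1.8470.
By l'Huilier's theorem, tan(E/4) = √[tan(s/2) tan((s−a)/2) tan((s−b)/2) tan((s−c)/2)], giving spherical excess E = 0.3335 rad.
Area = E·R² = 0.3335 × (1737.4)² ≈ 1006782 km².

1006782 km²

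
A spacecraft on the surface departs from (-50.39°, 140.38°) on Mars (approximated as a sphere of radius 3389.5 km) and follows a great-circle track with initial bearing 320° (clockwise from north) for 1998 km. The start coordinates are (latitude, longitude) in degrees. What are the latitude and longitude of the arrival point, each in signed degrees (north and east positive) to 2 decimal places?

-21.65°, 117.77°

Angular distance δ = d/R = 1998/3389.5 = 0.58947 rad; initial bearing θ = 5.5851 rad.
sin φ₂ = sin φ₁ cos δ + cos φ₁ sin δ cos θ = (-0.7704)(0.8312) + (0.6376)(0.5559)(0.7660) = -0.3689, so φ₂ = -21.65°.
Δλ = atan2(sin θ sin δ cos φ₁, cos δ − sin φ₁ sin φ₂) = atan2(-0.2278, 0.5471) = -22.610°.
λ₂ = 140.380° − 22.610° = 117.77°.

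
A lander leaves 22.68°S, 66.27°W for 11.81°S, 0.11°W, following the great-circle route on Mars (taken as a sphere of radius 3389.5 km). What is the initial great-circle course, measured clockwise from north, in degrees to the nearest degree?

Δλ = 66.160° = 1.1547 rad.
y = sin Δλ · cos φ₂ = (0.9147)(0.9788) = 0.8953
x = cos φ₁ sin φ₂ − sin φ₁ cos φ₂ cos Δλ = (0.9227)(-0.2047) − (-0.3856)(0.9788)(0.4042) = -0.0363
θ = atan2(y, x) = 92.32°, so the bearing is 92°.

92°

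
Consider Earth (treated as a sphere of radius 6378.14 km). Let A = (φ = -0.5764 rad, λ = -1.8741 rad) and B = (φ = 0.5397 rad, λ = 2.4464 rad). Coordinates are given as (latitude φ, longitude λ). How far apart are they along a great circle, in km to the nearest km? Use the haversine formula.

With latitudes φ₁ = -33.025°, φ₂ = 30.923° and longitude difference Δλ = -112.454°:
Haversine: a = sin²(Δφ/2) + cos φ₁ cos φ₂ sin²(Δλ/2) = 0.2804 + (0.8384)(0.8579)(0.6910) = 0.77739.
Central angle c = 2·arcsin(√a) = 2.15889 rad.
Distance = R·c = 6378.14 × 2.1589 ≈ 13770 km.

13770 km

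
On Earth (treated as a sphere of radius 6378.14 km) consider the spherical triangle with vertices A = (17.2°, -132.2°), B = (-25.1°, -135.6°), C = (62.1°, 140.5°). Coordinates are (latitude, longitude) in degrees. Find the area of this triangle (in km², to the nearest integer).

17039700 km²

Side lengths (central angles): a = 1.9070, b = 1.2845, c = 0.7405 rad; semiperimeter s = 1.9660.
By l'Huilier's theorem, tan(E/4) = √[tan(s/2) tan((s−a)/2) tan((s−b)/2) tan((s−c)/2)], giving spherical excess E = 0.4189 rad.
Area = E·R² = 0.4189 × (6378.14)² ≈ 17039700 km².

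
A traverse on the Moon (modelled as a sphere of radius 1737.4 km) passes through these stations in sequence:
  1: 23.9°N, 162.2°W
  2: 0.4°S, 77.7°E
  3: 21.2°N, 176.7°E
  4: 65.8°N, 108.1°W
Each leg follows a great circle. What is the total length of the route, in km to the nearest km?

8512 km

Leg 1→2: central angle 2.0503 rad, distance 3562.2 km.
Leg 2→3: central angle 1.7197 rad, distance 2987.8 km.
Leg 3→4: central angle 1.1291 rad, distance 1961.7 km.
Total: 3562.2 + 2987.8 + 1961.7 ≈ 8512 km.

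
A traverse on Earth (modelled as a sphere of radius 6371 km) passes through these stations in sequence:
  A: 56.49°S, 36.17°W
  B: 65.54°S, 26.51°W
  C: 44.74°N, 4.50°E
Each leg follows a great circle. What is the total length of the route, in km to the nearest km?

Leg A→B: central angle 0.1774 rad, distance 1130.1 km.
Leg B→C: central angle 1.9700 rad, distance 12550.6 km.
Total: 1130.1 + 12550.6 ≈ 13681 km.

13681 km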